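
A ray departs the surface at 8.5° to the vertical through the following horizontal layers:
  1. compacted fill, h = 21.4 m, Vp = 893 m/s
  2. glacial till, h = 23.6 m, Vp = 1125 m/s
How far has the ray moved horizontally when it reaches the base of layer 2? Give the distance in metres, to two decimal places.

Apply Snell's law at each interface; in layer i the horizontal offset is hᵢ·tan θᵢ.
Layer 1: θ = 8.50°; offset = 21.4·tan 8.50° = 3.1983 m.
Layer 2: sin θ = 1125·sin 8.5°/893 = 0.1862, θ = 10.73°; offset = 23.6·tan 10.73° = 4.4728 m.
Σ offsets = 7.6710 m.

7.67 m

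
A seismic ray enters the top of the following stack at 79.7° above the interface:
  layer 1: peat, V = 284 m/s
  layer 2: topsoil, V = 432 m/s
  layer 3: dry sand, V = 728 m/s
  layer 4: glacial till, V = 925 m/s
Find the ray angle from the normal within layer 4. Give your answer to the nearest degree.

From the normal: θ₁ = 90° − 79.7° = 10.3°.
Ray parameter p = sin 10.3° / 284 = 6.2959e-04 s/m.
sin θ_4 = p·V_4 = 6.2959e-04 × 925 = 0.5824.
θ_4 = arcsin 0.5824 = 35.62°.

36°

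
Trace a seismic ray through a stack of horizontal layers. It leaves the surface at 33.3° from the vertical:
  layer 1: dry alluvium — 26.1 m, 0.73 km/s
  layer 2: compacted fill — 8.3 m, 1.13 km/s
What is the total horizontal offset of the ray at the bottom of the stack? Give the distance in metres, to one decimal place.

30.5 m

Ray parameter p = sin 33.3° / 0.73 km/s = 7.5209e-01 s/km.
Layer 1: θ = 33.30°; offset = 26.1·tan 33.30° = 17.144 m.
Layer 2: sin θ = p·1.13 = 0.8499 → θ = 58.20°; offset = 8.3·tan 58.20° = 13.385 m.
Σ offsets = 30.529 m.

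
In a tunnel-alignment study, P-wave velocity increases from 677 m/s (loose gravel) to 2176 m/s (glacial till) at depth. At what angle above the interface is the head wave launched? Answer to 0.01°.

At critical incidence the refracted ray runs along the interface (θ₂ = 90°), so sin θ_c = V₁/V₂.
θ_c = arcsin(677/2176) = arcsin 0.3111 = 18.13°.
Measured from the interface: 90° − 18.13° = 71.87°.

71.87°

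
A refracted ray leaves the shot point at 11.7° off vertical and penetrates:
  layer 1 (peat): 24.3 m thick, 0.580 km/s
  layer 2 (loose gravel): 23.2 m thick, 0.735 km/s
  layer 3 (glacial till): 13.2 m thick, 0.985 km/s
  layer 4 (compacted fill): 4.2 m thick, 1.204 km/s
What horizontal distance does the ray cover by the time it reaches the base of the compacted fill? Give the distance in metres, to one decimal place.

Apply Snell's law at each interface; in layer i the horizontal offset is hᵢ·tan θᵢ.
Layer 1: θ = 11.70°; offset = 24.3·tan 11.70° = 5.032 m.
Layer 2: sin θ = 0.735·sin 11.7°/0.580 = 0.2570, θ = 14.89°; offset = 23.2·tan 14.89° = 6.169 m.
Layer 3: sin θ = 0.985·sin 11.7°/0.580 = 0.3444, θ = 20.14°; offset = 13.2·tan 20.14° = 4.842 m.
Layer 4: sin θ = 1.204·sin 11.7°/0.580 = 0.4210, θ = 24.90°; offset = 4.2·tan 24.90° = 1.949 m.
Summing the layer offsets gives 17.993 m.

18.0 m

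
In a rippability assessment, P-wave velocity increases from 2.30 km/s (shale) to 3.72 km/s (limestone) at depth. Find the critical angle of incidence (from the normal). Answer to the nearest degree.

38°

At critical incidence the refracted ray runs along the interface (θ₂ = 90°), so sin θ_c = V₁/V₂.
θ_c = arcsin(2.30/3.72) = arcsin 0.6183 = 38.19°.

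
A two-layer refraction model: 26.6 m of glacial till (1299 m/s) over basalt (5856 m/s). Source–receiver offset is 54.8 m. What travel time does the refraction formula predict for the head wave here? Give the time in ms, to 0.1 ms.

θ_c = arcsin(V₁/V₂) = arcsin(1299/5856) = 12.82°, cos θ_c = 0.9751.
Intercept time tᵢ = 2h cos θ_c / V₁ = 2·26.6·0.9751/1299 = 0.03993 s.
t = x/V₂ + tᵢ = 54.8/5856 + 0.03993 = 0.04929 s.

49.3 ms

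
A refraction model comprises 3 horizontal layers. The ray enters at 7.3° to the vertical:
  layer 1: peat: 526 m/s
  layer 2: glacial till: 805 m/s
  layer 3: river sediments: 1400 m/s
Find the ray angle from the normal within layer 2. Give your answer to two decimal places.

Ray parameter p = sin 7.3° / 526 = 2.4157e-04 s/m.
sin θ_2 = p·V_2 = 2.4157e-04 × 805 = 0.1945.
θ_2 = 11.21° from the vertical.

11.21°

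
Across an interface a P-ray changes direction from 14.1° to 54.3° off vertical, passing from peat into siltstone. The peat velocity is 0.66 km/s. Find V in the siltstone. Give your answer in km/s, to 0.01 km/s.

2.20 km/s

Snell's law: sin 14.1°/V₁ = sin 54.3°/V₂.
V₂ = V₁·sin 54.3°/sin 14.1° = 0.66 × 3.3335 = 2.20 km/s.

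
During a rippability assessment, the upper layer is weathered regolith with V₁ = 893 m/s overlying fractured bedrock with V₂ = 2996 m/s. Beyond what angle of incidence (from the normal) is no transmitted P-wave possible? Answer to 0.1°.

Critical incidence: sin θ_c = V₁/V₂ = 893/2996 = 0.2981.
θ_c = arcsin 0.2981 = 17.34°.

17.3°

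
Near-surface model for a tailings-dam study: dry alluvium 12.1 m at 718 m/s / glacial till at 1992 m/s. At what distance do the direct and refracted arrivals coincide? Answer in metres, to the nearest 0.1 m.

x_cross = 2h·√((V₂+V₁)/(V₂−V₁)).
(V₂+V₁)/(V₂−V₁) = (1992+718)/(1992−718) = 2.1272; √ = 1.4585.
x_cross = 2·12.1·1.4585 = 35.30 m.

35.3 m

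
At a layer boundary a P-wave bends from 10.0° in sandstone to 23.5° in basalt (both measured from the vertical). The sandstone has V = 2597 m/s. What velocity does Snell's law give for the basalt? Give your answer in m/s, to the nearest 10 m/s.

sin 10.0° = 0.1736; sin 23.5° = 0.3987.
V₂ = V₁·(sin θ₂/sin θ₁) = 2597·(0.3987/0.1736) = 5963.50 m/s.

5960 m/s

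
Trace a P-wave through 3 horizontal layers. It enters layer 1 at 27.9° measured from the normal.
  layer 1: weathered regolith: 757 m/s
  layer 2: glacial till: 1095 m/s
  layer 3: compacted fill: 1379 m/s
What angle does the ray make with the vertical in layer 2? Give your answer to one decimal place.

Snell's law across each interface conserves sin θ / V, so sin θ_2 = V_2·sin θ₁/V₁.
sin θ_2 = 1095 × sin 27.9° / 757 = 0.6769.
θ_2 = arcsin 0.6769 = 42.60°.

42.6°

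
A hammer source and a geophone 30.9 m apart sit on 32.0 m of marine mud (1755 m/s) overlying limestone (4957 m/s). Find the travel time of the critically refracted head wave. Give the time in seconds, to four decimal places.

θ_c = arcsin(V₁/V₂) = arcsin(1755/4957) = 20.73°, cos θ_c = 0.9352.
Intercept time tᵢ = 2h cos θ_c / V₁ = 2·32.0·0.9352/1755 = 0.03411 s.
t = x/V₂ + tᵢ = 30.9/4957 + 0.03411 = 0.04034 s.

0.0403 s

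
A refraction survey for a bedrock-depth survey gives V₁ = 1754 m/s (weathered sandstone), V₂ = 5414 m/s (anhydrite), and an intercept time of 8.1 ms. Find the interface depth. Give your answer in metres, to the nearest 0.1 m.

h = tᵢ·V₁·V₂ / (2·√(V₂²−V₁²)).
√(V₂²−V₁²) = √(5414² − 1754²) = 5122.0 m/s.
h = 0.0081 s × 1754 × 5414 / (2 × 5122.0) = 7.51 m.

7.5 m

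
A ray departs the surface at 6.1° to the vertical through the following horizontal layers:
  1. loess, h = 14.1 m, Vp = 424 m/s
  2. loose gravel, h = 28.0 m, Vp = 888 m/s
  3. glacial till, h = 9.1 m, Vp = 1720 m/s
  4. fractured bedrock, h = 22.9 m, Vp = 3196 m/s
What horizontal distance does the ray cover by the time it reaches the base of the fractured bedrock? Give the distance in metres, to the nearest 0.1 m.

42.9 m

p = sin θ₁/V₁ = sin 6.1°/424 = 2.5062e-04 s/m is conserved through the stack.
Layer 1: θ = 6.10°; offset = 14.1·tan 6.10° = 1.507 m.
Layer 2: sin θ = p·888 = 0.2226 → θ = 12.86°; offset = 28.0·tan 12.86° = 6.392 m.
Layer 3: sin θ = p·1720 = 0.4311 → θ = 25.54°; offset = 9.1·tan 25.54° = 4.347 m.
Layer 4: sin θ = p·3196 = 0.8010 → θ = 53.22°; offset = 22.9·tan 53.22° = 30.639 m.
Summing the layer offsets gives 42.885 m.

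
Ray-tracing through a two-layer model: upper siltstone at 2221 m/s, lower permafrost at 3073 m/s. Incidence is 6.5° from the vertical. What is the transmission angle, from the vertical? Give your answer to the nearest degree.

9°

sin θ₁/V₁ = sin θ₂/V₂ ⇒ sin θ₂ = 3073·sin 6.5°/2221 = 3073·0.1132/2221 = 0.1566.
θ₂ = arcsin 0.1566 = 9.01° from the normal.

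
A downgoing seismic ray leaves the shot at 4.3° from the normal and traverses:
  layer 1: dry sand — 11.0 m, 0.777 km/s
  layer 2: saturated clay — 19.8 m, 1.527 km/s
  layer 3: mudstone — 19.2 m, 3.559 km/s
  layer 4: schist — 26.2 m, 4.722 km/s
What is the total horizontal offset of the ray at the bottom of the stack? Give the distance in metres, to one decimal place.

p = sin θ₁/V₁ = sin 4.3°/0.777 = 9.6498e-02 s/km is conserved through the stack.
Layer 1: θ = 4.30°; offset = 11.0·tan 4.30° = 0.827 m.
Layer 2: sin θ = p·1.527 = 0.1474 → θ = 8.47°; offset = 19.8·tan 8.47° = 2.950 m.
Layer 3: sin θ = p·3.559 = 0.3434 → θ = 20.09°; offset = 19.2·tan 20.09° = 7.021 m.
Layer 4: sin θ = p·4.722 = 0.4557 → θ = 27.11°; offset = 26.2·tan 27.11° = 13.412 m.
Total horizontal offset = 24.209 m.

24.2 m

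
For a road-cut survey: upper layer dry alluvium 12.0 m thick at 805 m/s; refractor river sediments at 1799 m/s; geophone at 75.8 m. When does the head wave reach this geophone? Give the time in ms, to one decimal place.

68.8 ms

θ_c = arcsin(V₁/V₂) = arcsin(805/1799) = 26.58°, cos θ_c = 0.8943.
Intercept time tᵢ = 2h cos θ_c / V₁ = 2·12.0·0.8943/805 = 0.02666 s.
t = x/V₂ + tᵢ = 75.8/1799 + 0.02666 = 0.06880 s.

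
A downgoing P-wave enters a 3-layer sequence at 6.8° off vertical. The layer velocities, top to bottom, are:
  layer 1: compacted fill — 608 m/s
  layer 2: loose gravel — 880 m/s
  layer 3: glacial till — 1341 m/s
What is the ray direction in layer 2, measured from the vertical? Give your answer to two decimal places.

9.87°

Ray parameter p = sin 6.8° / 608 = 1.9474e-04 s/m.
sin θ_2 = p·V_2 = 1.9474e-04 × 880 = 0.1714.
θ_2 = 9.87° from the vertical.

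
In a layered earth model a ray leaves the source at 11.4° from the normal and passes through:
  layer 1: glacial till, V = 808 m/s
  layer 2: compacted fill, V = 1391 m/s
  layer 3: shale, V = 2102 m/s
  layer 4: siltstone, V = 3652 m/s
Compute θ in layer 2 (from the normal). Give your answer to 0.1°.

19.9°

Snell's law across each interface conserves sin θ / V, so sin θ_2 = V_2·sin θ₁/V₁.
sin θ_2 = 1391 × sin 11.4° / 808 = 0.3403.
θ_2 = 19.89° from the vertical.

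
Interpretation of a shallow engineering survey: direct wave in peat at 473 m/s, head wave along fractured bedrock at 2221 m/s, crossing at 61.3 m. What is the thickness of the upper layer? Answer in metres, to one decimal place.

24.7 m

h = (x_cross/2)·√((V₂−V₁)/(V₂+V₁)).
(V₂−V₁)/(V₂+V₁) = (2221−473)/(2221+473) = 0.6488; √ = 0.8055.
h = (61.3/2)·0.8055 = 24.69 m.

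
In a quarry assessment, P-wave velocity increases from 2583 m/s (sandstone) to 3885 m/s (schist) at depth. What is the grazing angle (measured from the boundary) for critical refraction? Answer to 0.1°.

At critical incidence the refracted ray runs along the interface (θ₂ = 90°), so sin θ_c = V₁/V₂.
θ_c = arcsin(2583/3885) = arcsin 0.6649 = 41.67°.
Measured from the interface: 90° − 41.67° = 48.33°.

48.3°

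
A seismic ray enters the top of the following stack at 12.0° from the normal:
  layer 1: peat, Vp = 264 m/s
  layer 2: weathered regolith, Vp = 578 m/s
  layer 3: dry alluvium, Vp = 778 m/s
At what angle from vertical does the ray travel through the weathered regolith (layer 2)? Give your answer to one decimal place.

Ray parameter p = sin 12.0° / 264 = 7.8754e-04 s/m.
sin θ_2 = p·V_2 = 7.8754e-04 × 578 = 0.4552.
θ_2 = 27.08° from the vertical.

27.1°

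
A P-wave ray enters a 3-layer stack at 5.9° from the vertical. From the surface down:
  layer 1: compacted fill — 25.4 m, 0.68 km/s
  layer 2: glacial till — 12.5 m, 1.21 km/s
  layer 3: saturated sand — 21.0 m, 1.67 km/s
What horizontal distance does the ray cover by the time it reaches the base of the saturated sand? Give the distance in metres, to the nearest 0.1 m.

10.4 m

Ray parameter p = sin 5.9° / 0.68 km/s = 1.5117e-01 s/km.
Layer 1: θ = 5.90°; offset = 25.4·tan 5.90° = 2.625 m.
Layer 2: sin θ = p·1.21 = 0.1829 → θ = 10.54°; offset = 12.5·tan 10.54° = 2.326 m.
Layer 3: sin θ = p·1.67 = 0.2524 → θ = 14.62°; offset = 21.0·tan 14.62° = 5.479 m.
Σ offsets = 10.429 m.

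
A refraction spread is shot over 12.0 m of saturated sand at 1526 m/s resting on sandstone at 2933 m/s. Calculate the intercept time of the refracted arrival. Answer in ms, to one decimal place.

tᵢ = 2h·√(V₂²−V₁²)/(V₁V₂).
√(V₂²−V₁²) = √(2933²−1526²) = 2504.8 m/s.
tᵢ = 2·12.0·2504.8/(1526·2933) = 0.01343 s.

13.4 ms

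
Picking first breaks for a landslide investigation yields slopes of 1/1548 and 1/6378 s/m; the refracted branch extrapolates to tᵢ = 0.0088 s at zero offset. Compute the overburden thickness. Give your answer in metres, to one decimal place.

7.0 m

θ_c = arcsin(1548/6378) = 14.05°; cos θ_c = 0.9701.
tᵢ = 2h cos θ_c/V₁ ⇒ h = tᵢ·V₁/(2 cos θ_c) = 0.0088·1548/(2·0.9701) = 7.02 m.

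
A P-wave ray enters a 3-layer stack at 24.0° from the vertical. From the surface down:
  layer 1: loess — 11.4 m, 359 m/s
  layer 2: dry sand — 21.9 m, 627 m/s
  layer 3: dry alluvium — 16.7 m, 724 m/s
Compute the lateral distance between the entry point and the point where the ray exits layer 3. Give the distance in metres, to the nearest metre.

p = sin θ₁/V₁ = sin 24.0°/359 = 1.1330e-03 s/m is conserved through the stack.
Layer 1: θ = 24.00°; offset = 11.4·tan 24.00° = 5.076 m.
Layer 2: sin θ = p·627 = 0.7104 → θ = 45.27°; offset = 21.9·tan 45.27° = 22.104 m.
Layer 3: sin θ = p·724 = 0.8203 → θ = 55.11°; offset = 16.7·tan 55.11° = 23.950 m.
Total horizontal offset = 51.129 m.

51 m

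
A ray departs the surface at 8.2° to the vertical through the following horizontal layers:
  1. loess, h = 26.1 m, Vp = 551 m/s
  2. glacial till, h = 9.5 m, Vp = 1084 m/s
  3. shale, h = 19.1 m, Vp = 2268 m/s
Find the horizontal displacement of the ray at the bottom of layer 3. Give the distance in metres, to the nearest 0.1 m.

20.4 m

p = sin θ₁/V₁ = sin 8.2°/551 = 2.5885e-04 s/m is conserved through the stack.
Layer 1: θ = 8.20°; offset = 26.1·tan 8.20° = 3.761 m.
Layer 2: sin θ = p·1084 = 0.2806 → θ = 16.30°; offset = 9.5·tan 16.30° = 2.777 m.
Layer 3: sin θ = p·2268 = 0.5871 → θ = 35.95°; offset = 19.1·tan 35.95° = 13.852 m.
Summing the layer offsets gives 20.390 m.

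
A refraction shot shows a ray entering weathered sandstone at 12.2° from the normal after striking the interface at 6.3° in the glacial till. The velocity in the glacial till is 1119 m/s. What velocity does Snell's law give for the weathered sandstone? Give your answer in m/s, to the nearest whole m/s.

2155 m/s

Snell's law: sin 6.3°/V₁ = sin 12.2°/V₂.
V₂ = V₁·sin 12.2°/sin 6.3° = 1119 × 1.9258 = 2154.95 m/s.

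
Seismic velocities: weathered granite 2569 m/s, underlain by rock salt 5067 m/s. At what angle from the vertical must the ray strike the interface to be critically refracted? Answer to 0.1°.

Critical incidence: sin θ_c = V₁/V₂ = 2569/5067 = 0.5070.
θ_c = arcsin 0.5070 = 30.46°.

30.5°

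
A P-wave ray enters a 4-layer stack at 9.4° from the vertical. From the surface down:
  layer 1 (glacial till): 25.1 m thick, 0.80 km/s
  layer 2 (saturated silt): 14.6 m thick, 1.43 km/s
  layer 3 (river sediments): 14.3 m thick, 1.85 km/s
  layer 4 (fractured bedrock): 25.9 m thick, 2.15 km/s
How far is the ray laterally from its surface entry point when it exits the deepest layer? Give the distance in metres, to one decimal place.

27.1 m

p = sin θ₁/V₁ = sin 9.4°/0.80 = 2.0416e-01 s/km is conserved through the stack.
Layer 1: θ = 9.40°; offset = 25.1·tan 9.40° = 4.155 m.
Layer 2: sin θ = p·1.43 = 0.2919 → θ = 16.97°; offset = 14.6·tan 16.97° = 4.457 m.
Layer 3: sin θ = p·1.85 = 0.3777 → θ = 22.19°; offset = 14.3·tan 22.19° = 5.833 m.
Layer 4: sin θ = p·2.15 = 0.4389 → θ = 26.04°; offset = 25.9·tan 26.04° = 12.653 m.
Summing the layer offsets gives 27.097 m.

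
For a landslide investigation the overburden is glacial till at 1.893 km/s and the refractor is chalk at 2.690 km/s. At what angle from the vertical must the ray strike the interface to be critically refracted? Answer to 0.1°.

At critical incidence the refracted ray runs along the interface (θ₂ = 90°), so sin θ_c = V₁/V₂.
θ_c = arcsin(1.893/2.690) = arcsin 0.7037 = 44.73°.

44.7°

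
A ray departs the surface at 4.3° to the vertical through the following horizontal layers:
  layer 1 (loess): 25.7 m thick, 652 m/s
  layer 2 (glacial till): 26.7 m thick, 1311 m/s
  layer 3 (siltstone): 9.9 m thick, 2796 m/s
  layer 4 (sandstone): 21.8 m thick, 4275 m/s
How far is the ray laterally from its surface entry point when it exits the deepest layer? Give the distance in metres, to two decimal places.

Apply Snell's law at each interface; in layer i the horizontal offset is hᵢ·tan θᵢ.
Layer 1: θ = 4.30°; offset = 25.7·tan 4.30° = 1.9324 m.
Layer 2: sin θ = 1311·sin 4.3°/652 = 0.1508, θ = 8.67°; offset = 26.7·tan 8.67° = 4.0719 m.
Layer 3: sin θ = 2796·sin 4.3°/652 = 0.3215, θ = 18.76°; offset = 9.9·tan 18.76° = 3.3617 m.
Layer 4: sin θ = 4275·sin 4.3°/652 = 0.4916, θ = 29.45°; offset = 21.8·tan 29.45° = 12.3072 m.
Σ offsets = 21.6732 m.

21.67 m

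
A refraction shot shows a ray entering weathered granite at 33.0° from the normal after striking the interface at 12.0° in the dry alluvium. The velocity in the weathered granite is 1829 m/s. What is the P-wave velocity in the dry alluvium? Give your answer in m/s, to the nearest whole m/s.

698 m/s

Snell's law: sin 12.0°/V₁ = sin 33.0°/V₂.
V₁ = V₂·sin 12.0°/sin 33.0° = 1829 × 0.3817 = 698.21 m/s.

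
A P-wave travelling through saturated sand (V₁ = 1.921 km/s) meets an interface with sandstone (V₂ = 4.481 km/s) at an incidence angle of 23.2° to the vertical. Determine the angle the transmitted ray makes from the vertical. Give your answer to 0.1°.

66.8°

sin θ₁/V₁ = sin θ₂/V₂ ⇒ sin θ₂ = 4.481·sin 23.2°/1.921 = 4.481·0.3939/1.921 = 0.9189.
θ₂ = arcsin 0.9189 = 66.77° from the normal.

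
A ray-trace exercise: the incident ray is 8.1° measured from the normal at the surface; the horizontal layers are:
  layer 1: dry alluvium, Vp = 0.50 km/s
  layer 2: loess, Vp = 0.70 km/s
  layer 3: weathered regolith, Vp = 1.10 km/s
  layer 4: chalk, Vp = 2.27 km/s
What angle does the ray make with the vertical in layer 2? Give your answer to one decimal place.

11.4°

Ray parameter p = sin 8.1° / 0.50 = 2.8180e-01 s/km.
sin θ_2 = p·V_2 = 2.8180e-01 × 0.70 = 0.1973.
θ_2 = 11.38° from the vertical.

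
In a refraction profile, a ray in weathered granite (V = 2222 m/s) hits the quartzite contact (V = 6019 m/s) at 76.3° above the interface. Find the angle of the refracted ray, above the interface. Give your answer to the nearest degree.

50°

Convert to the normal: θ₁ = 90° − 76.3° = 13.7°.
Snell's law: sin θ₂ = (V₂/V₁)·sin θ₁ = (6019/2222)·sin 13.7° = 0.6416.
θ₂ = sin⁻¹(0.6416) = 39.91° (from vertical).
From the interface: 90° − 39.91° = 50.09°.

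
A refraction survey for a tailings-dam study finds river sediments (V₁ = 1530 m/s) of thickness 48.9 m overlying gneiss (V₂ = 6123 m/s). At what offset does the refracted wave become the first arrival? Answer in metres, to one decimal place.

x_cross = 2h·√((V₂+V₁)/(V₂−V₁)).
(V₂+V₁)/(V₂−V₁) = (6123+1530)/(6123−1530) = 1.6662; √ = 1.2908.
x_cross = 2·48.9·1.2908 = 126.24 m.

126.2 m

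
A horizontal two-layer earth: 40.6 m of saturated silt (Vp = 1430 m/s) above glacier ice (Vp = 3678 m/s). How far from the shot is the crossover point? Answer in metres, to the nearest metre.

122 m

θ_c = arcsin(1430/3678) = 22.88°, so cos θ_c = 0.9213 and tᵢ = 2h cos θ_c/V₁ = 0.0523 s.
At crossover x/V₁ = x/V₂ + tᵢ ⇒ x = tᵢ/(1/V₁ − 1/V₂) = 0.05232/(6.9930e-04 − 2.7189e-04) = 122.40 m.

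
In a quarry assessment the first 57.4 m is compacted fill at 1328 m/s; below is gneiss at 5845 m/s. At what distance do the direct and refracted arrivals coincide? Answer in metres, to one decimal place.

x_cross = 2h·√((V₂+V₁)/(V₂−V₁)).
(V₂+V₁)/(V₂−V₁) = (5845+1328)/(5845−1328) = 1.5880; √ = 1.2602.
x_cross = 2·57.4·1.2602 = 144.67 m.

144.7 m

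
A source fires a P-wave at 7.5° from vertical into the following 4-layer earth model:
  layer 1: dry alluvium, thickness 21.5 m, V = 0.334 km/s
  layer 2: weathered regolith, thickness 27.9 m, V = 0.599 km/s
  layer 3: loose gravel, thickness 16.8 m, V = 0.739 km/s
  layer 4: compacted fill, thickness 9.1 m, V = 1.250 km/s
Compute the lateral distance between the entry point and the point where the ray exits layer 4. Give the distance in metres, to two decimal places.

19.71 m

p = sin θ₁/V₁ = sin 7.5°/0.334 = 3.9080e-01 s/km is conserved through the stack.
Layer 1: θ = 7.50°; offset = 21.5·tan 7.50° = 2.8305 m.
Layer 2: sin θ = p·0.599 = 0.2341 → θ = 13.54°; offset = 27.9·tan 13.54° = 6.7177 m.
Layer 3: sin θ = p·0.739 = 0.2888 → θ = 16.79°; offset = 16.8·tan 16.79° = 5.0678 m.
Layer 4: sin θ = p·1.250 = 0.4885 → θ = 29.24°; offset = 9.1·tan 29.24° = 5.0945 m.
Total horizontal offset = 19.7105 m.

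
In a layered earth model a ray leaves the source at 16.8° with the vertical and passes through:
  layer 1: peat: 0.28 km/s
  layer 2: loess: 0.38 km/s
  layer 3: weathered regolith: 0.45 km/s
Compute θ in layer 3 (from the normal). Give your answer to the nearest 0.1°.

27.7°

Ray parameter p = sin 16.8° / 0.28 = 1.0323e+00 s/km.
sin θ_3 = p·V_3 = 1.0323e+00 × 0.45 = 0.4645.
θ_3 = 27.68° from the vertical.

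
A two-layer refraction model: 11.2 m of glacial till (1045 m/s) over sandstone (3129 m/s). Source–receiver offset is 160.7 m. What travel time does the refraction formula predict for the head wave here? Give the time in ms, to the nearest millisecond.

72 ms

t = x/V₂ + 2h·√(V₂²−V₁²)/(V₁V₂).
√(V₂²−V₁²) = √(3129²−1045²) = 2949.3 m/s; delay term = 2·11.2·2949.3/(1045·3129) = 0.02020 s.
t = 160.7/3129 + 0.02020 = 0.07156 s.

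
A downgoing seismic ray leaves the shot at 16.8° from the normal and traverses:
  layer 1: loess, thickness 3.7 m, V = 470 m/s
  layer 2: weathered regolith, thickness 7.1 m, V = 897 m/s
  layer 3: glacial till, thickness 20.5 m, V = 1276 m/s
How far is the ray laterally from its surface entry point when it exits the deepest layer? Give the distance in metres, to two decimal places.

31.76 m

Apply Snell's law at each interface; in layer i the horizontal offset is hᵢ·tan θᵢ.
Layer 1: θ = 16.80°; offset = 3.7·tan 16.80° = 1.1171 m.
Layer 2: sin θ = 897·sin 16.8°/470 = 0.5516, θ = 33.48°; offset = 7.1·tan 33.48° = 4.6955 m.
Layer 3: sin θ = 1276·sin 16.8°/470 = 0.7847, θ = 51.69°; offset = 20.5·tan 51.69° = 25.9501 m.
Σ offsets = 31.7627 m.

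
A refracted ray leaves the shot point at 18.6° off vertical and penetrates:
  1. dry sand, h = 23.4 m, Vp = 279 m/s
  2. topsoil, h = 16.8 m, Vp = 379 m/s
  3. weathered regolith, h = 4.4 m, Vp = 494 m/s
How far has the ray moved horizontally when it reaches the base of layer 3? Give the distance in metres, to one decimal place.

p = sin θ₁/V₁ = sin 18.6°/279 = 1.1432e-03 s/m is conserved through the stack.
Layer 1: θ = 18.60°; offset = 23.4·tan 18.60° = 7.875 m.
Layer 2: sin θ = p·379 = 0.4333 → θ = 25.68°; offset = 16.8·tan 25.68° = 8.077 m.
Layer 3: sin θ = p·494 = 0.5648 → θ = 34.39°; offset = 4.4·tan 34.39° = 3.011 m.
Σ offsets = 18.963 m.

19.0 m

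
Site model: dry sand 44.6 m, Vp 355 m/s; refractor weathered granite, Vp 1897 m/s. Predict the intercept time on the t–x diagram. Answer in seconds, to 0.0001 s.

θ_c = arcsin(V₁/V₂) = arcsin(355/1897) = 10.79°; cos θ_c = 0.9823.
tᵢ = 2h·cos θ_c / V₁ = 2·44.6·0.9823 / 355 = 0.24683 s.

0.2468 s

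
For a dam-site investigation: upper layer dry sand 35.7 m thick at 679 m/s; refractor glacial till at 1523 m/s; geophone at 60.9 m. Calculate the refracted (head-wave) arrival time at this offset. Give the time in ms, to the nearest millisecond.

134 ms

t = x/V₂ + 2h·√(V₂²−V₁²)/(V₁V₂).
√(V₂²−V₁²) = √(1523²−679²) = 1363.3 m/s; delay term = 2·35.7·1363.3/(679·1523) = 0.09413 s.
t = 60.9/1523 + 0.09413 = 0.13411 s.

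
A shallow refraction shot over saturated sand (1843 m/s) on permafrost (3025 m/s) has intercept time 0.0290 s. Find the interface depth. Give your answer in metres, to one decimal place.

33.7 m

θ_c = arcsin(1843/3025) = 37.54°; cos θ_c = 0.7930.
tᵢ = 2h cos θ_c/V₁ ⇒ h = tᵢ·V₁/(2 cos θ_c) = 0.029·1843/(2·0.7930) = 33.70 m.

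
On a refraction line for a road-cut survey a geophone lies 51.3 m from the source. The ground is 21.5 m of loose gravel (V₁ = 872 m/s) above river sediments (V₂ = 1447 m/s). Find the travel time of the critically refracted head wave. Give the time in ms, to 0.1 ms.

74.8 ms

θ_c = arcsin(V₁/V₂) = arcsin(872/1447) = 37.06°, cos θ_c = 0.7980.
Intercept time tᵢ = 2h cos θ_c / V₁ = 2·21.5·0.7980/872 = 0.03935 s.
t = x/V₂ + tᵢ = 51.3/1447 + 0.03935 = 0.07480 s.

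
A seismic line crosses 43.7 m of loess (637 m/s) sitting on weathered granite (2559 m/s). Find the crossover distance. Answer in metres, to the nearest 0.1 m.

θ_c = arcsin(637/2559) = 14.41°, so cos θ_c = 0.9685 and tᵢ = 2h cos θ_c/V₁ = 0.1329 s.
At crossover x/V₁ = x/V₂ + tᵢ ⇒ x = tᵢ/(1/V₁ − 1/V₂) = 0.13289/(1.5699e-03 − 3.9078e-04) = 112.70 m.

112.7 m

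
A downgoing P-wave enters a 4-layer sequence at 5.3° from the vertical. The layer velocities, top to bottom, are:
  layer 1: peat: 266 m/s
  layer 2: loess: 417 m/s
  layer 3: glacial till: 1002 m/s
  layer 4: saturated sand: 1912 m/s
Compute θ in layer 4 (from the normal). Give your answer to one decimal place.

41.6°

Snell's law across each interface conserves sin θ / V, so sin θ_4 = V_4·sin θ₁/V₁.
sin θ_4 = 1912 × sin 5.3° / 266 = 0.6640.
θ_4 = arcsin 0.6640 = 41.60°.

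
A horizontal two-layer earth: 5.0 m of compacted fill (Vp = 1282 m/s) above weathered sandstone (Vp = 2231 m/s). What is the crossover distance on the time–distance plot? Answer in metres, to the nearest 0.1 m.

θ_c = arcsin(1282/2231) = 35.07°, so cos θ_c = 0.8184 and tᵢ = 2h cos θ_c/V₁ = 0.0064 s.
At crossover x/V₁ = x/V₂ + tᵢ ⇒ x = tᵢ/(1/V₁ − 1/V₂) = 0.00638/(7.8003e-04 − 4.4823e-04) = 19.24 m.

19.2 m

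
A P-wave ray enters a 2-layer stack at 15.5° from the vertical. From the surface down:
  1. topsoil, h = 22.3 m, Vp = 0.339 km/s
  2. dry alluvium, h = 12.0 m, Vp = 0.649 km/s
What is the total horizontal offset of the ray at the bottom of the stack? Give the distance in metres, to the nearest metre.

13 m

Apply Snell's law at each interface; in layer i the horizontal offset is hᵢ·tan θᵢ.
Layer 1: θ = 15.50°; offset = 22.3·tan 15.50° = 6.184 m.
Layer 2: sin θ = 0.649·sin 15.5°/0.339 = 0.5116, θ = 30.77°; offset = 12.0·tan 30.77° = 7.145 m.
Summing the layer offsets gives 13.330 m.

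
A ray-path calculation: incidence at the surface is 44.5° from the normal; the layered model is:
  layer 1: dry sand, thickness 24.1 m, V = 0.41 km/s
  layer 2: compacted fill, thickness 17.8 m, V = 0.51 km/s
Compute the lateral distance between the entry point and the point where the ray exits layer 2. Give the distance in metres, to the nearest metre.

Apply Snell's law at each interface; in layer i the horizontal offset is hᵢ·tan θᵢ.
Layer 1: θ = 44.50°; offset = 24.1·tan 44.50° = 23.683 m.
Layer 2: sin θ = 0.51·sin 44.5°/0.41 = 0.8719, θ = 60.68°; offset = 17.8·tan 60.68° = 31.688 m.
Total horizontal offset = 55.371 m.

55 m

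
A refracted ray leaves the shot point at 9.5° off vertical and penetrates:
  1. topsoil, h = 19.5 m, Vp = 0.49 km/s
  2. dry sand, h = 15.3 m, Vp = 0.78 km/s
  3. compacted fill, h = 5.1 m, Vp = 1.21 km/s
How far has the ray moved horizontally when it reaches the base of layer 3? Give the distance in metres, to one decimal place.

Apply Snell's law at each interface; in layer i the horizontal offset is hᵢ·tan θᵢ.
Layer 1: θ = 9.50°; offset = 19.5·tan 9.50° = 3.263 m.
Layer 2: sin θ = 0.78·sin 9.5°/0.49 = 0.2627, θ = 15.23°; offset = 15.3·tan 15.23° = 4.166 m.
Layer 3: sin θ = 1.21·sin 9.5°/0.49 = 0.4076, θ = 24.05°; offset = 5.1·tan 24.05° = 2.276 m.
Total horizontal offset = 9.706 m.

9.7 m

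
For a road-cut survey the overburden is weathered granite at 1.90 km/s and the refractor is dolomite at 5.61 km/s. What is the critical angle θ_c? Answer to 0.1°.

19.8°

Critical incidence: sin θ_c = V₁/V₂ = 1.90/5.61 = 0.3387.
θ_c = arcsin 0.3387 = 19.80°.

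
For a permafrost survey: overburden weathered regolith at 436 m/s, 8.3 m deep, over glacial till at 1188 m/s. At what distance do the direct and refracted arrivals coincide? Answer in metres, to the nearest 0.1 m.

24.4 m

θ_c = arcsin(436/1188) = 21.53°, so cos θ_c = 0.9302 and tᵢ = 2h cos θ_c/V₁ = 0.0354 s.
At crossover x/V₁ = x/V₂ + tᵢ ⇒ x = tᵢ/(1/V₁ − 1/V₂) = 0.03542/(2.2936e-03 − 8.4175e-04) = 24.39 m.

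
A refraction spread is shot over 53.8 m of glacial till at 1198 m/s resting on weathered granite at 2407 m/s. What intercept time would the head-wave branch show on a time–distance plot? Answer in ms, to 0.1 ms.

tᵢ = 2h·√(V₂²−V₁²)/(V₁V₂).
√(V₂²−V₁²) = √(2407²−1198²) = 2087.7 m/s.
tᵢ = 2·53.8·2087.7/(1198·2407) = 0.07790 s.

77.9 ms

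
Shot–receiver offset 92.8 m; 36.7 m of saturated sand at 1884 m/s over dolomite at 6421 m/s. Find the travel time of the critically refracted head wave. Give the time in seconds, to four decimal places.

0.0517 s

t = x/V₂ + 2h·√(V₂²−V₁²)/(V₁V₂).
√(V₂²−V₁²) = √(6421²−1884²) = 6138.4 m/s; delay term = 2·36.7·6138.4/(1884·6421) = 0.03724 s.
t = 92.8/6421 + 0.03724 = 0.05170 s.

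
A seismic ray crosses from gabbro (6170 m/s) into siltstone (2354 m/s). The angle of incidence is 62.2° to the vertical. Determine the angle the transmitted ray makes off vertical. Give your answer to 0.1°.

19.7°

Snell's law: sin θ₂ = (V₂/V₁)·sin θ₁ = (2354/6170)·sin 62.2° = 0.3375.
θ₂ = sin⁻¹(0.3375) = 19.72° (from vertical).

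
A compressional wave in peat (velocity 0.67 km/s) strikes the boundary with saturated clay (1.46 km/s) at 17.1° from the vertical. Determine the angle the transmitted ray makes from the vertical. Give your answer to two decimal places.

39.85°

Snell's law: sin θ₂ = (V₂/V₁)·sin θ₁ = (1.46/0.67)·sin 17.1° = 0.6407.
θ₂ = arcsin 0.6407 = 39.85° from the normal.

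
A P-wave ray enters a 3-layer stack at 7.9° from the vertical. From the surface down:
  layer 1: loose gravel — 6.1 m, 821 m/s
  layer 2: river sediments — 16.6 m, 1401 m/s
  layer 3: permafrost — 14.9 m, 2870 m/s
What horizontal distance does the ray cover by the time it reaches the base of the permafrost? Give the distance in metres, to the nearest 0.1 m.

13.0 m

Apply Snell's law at each interface; in layer i the horizontal offset is hᵢ·tan θᵢ.
Layer 1: θ = 7.90°; offset = 6.1·tan 7.90° = 0.846 m.
Layer 2: sin θ = 1401·sin 7.9°/821 = 0.2345, θ = 13.56°; offset = 16.6·tan 13.56° = 4.005 m.
Layer 3: sin θ = 2870·sin 7.9°/821 = 0.4805, θ = 28.72°; offset = 14.9·tan 28.72° = 8.163 m.
Summing the layer offsets gives 13.015 m.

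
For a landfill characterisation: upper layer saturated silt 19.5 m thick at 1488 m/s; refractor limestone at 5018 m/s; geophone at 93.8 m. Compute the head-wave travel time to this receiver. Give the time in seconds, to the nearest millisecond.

0.044 s

θ_c = arcsin(V₁/V₂) = arcsin(1488/5018) = 17.25°, cos θ_c = 0.9550.
Intercept time tᵢ = 2h cos θ_c / V₁ = 2·19.5·0.9550/1488 = 0.02503 s.
t = x/V₂ + tᵢ = 93.8/5018 + 0.02503 = 0.04372 s.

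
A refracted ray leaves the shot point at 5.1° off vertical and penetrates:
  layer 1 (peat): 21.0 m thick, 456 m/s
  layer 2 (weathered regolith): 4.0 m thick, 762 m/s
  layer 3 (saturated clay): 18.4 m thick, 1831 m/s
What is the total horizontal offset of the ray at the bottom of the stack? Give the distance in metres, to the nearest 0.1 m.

9.5 m

p = sin θ₁/V₁ = sin 5.1°/456 = 1.9494e-04 s/m is conserved through the stack.
Layer 1: θ = 5.10°; offset = 21.0·tan 5.10° = 1.874 m.
Layer 2: sin θ = p·762 = 0.1485 → θ = 8.54°; offset = 4.0·tan 8.54° = 0.601 m.
Layer 3: sin θ = p·1831 = 0.3569 → θ = 20.91°; offset = 18.4·tan 20.91° = 7.031 m.
Summing the layer offsets gives 9.506 m.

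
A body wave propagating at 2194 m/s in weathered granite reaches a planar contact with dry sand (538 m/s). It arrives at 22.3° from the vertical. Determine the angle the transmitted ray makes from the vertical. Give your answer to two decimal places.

sin θ₁/V₁ = sin θ₂/V₂ ⇒ sin θ₂ = 538·sin 22.3°/2194 = 538·0.3795/2194 = 0.0930.
θ₂ = sin⁻¹(0.0930) = 5.34° (from vertical).

5.34°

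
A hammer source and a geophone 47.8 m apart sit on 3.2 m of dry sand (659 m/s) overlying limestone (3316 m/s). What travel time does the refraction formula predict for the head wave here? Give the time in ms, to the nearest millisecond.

24 ms

θ_c = arcsin(V₁/V₂) = arcsin(659/3316) = 11.46°, cos θ_c = 0.9801.
Intercept time tᵢ = 2h cos θ_c / V₁ = 2·3.2·0.9801/659 = 0.00952 s.
t = x/V₂ + tᵢ = 47.8/3316 + 0.00952 = 0.02393 s.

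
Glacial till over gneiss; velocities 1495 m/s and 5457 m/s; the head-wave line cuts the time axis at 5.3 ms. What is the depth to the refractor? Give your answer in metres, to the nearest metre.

4 m

h = tᵢ·V₁·V₂ / (2·√(V₂²−V₁²)).
√(V₂²−V₁²) = √(5457² − 1495²) = 5248.2 m/s.
h = 0.0053 s × 1495 × 5457 / (2 × 5248.2) = 4.12 m.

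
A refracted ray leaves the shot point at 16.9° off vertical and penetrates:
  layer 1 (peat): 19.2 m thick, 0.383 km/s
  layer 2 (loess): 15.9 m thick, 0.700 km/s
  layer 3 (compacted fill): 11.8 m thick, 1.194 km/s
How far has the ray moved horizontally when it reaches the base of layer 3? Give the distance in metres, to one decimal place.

41.1 m

Apply Snell's law at each interface; in layer i the horizontal offset is hᵢ·tan θᵢ.
Layer 1: θ = 16.90°; offset = 19.2·tan 16.90° = 5.833 m.
Layer 2: sin θ = 0.700·sin 16.9°/0.383 = 0.5313, θ = 32.09°; offset = 15.9·tan 32.09° = 9.972 m.
Layer 3: sin θ = 1.194·sin 16.9°/0.383 = 0.9063, θ = 64.99°; offset = 11.8·tan 64.99° = 25.298 m.
Total horizontal offset = 41.103 m.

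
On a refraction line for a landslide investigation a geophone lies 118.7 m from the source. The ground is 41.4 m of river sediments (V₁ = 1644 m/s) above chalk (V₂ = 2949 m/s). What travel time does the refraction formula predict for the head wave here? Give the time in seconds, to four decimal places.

0.0821 s

θ_c = arcsin(V₁/V₂) = arcsin(1644/2949) = 33.88°, cos θ_c = 0.8302.
Intercept time tᵢ = 2h cos θ_c / V₁ = 2·41.4·0.8302/1644 = 0.04181 s.
t = x/V₂ + tᵢ = 118.7/2949 + 0.04181 = 0.08206 s.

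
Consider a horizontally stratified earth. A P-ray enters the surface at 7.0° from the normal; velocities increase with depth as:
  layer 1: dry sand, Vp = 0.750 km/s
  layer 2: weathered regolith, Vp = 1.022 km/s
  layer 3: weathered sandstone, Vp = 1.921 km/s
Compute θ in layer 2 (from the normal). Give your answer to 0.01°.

Snell's law across each interface conserves sin θ / V, so sin θ_2 = V_2·sin θ₁/V₁.
sin θ_2 = 1.022 × sin 7.0° / 0.750 = 0.1661.
θ_2 = 9.56° from the vertical.

9.56°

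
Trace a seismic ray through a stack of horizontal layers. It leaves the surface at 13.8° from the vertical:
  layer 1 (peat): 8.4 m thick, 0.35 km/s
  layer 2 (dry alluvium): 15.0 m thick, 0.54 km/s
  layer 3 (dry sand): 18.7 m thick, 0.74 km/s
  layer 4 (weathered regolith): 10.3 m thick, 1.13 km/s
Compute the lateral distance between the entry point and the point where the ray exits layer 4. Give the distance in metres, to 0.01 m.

31.36 m

p = sin θ₁/V₁ = sin 13.8°/0.35 = 6.8152e-01 s/km is conserved through the stack.
Layer 1: θ = 13.80°; offset = 8.4·tan 13.80° = 2.0632 m.
Layer 2: sin θ = p·0.54 = 0.3680 → θ = 21.59°; offset = 15.0·tan 21.59° = 5.9370 m.
Layer 3: sin θ = p·0.74 = 0.5043 → θ = 30.29°; offset = 18.7·tan 30.29° = 10.9216 m.
Layer 4: sin θ = p·1.13 = 0.7701 → θ = 50.36°; offset = 10.3·tan 50.36° = 12.4350 m.
Total horizontal offset = 31.3569 m.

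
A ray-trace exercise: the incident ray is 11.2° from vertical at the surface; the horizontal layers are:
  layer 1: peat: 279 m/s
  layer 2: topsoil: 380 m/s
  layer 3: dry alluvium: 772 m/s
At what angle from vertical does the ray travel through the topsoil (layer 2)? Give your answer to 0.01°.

15.34°

Ray parameter p = sin 11.2° / 279 = 6.9618e-04 s/m.
sin θ_2 = p·V_2 = 6.9618e-04 × 380 = 0.2645.
θ_2 = arcsin 0.2645 = 15.34°.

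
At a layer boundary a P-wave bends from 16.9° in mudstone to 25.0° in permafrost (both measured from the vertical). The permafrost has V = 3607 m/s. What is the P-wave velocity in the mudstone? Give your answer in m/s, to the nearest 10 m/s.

Snell's law: sin 16.9°/V₁ = sin 25.0°/V₂.
V₁ = V₂·sin 16.9°/sin 25.0° = 3607 × 0.6879 = 2481.11 m/s.

2480 m/s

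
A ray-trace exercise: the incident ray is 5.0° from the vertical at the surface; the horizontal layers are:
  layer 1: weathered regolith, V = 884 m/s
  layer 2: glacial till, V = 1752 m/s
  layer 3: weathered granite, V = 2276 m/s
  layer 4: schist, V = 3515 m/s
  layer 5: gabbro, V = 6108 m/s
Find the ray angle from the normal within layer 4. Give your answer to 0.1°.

20.3°

Snell's law across each interface conserves sin θ / V, so sin θ_4 = V_4·sin θ₁/V₁.
sin θ_4 = 3515 × sin 5.0° / 884 = 0.3466.
θ_4 = 20.28° from the vertical.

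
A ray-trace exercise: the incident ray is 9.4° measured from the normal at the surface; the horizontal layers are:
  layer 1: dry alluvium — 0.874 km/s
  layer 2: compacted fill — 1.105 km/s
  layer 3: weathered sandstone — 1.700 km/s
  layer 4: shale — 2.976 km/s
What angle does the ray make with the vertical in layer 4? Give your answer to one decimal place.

Ray parameter p = sin 9.4° / 0.874 = 1.8687e-01 s/km.
sin θ_4 = p·V_4 = 1.8687e-01 × 2.976 = 0.5561.
θ_4 = arcsin 0.5561 = 33.79°.

33.8°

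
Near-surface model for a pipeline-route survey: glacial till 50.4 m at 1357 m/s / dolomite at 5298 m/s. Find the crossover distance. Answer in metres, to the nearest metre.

131 m

θ_c = arcsin(1357/5298) = 14.84°, so cos θ_c = 0.9666 and tᵢ = 2h cos θ_c/V₁ = 0.0718 s.
At crossover x/V₁ = x/V₂ + tᵢ ⇒ x = tᵢ/(1/V₁ − 1/V₂) = 0.07180/(7.3692e-04 − 1.8875e-04) = 130.99 m.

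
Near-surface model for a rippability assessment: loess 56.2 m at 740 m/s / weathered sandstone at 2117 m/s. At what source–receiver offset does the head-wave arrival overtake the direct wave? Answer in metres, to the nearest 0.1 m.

x_cross = 2h·√((V₂+V₁)/(V₂−V₁)).
(V₂+V₁)/(V₂−V₁) = (2117+740)/(2117−740) = 2.0748; √ = 1.4404.
x_cross = 2·56.2·1.4404 = 161.90 m.

161.9 m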